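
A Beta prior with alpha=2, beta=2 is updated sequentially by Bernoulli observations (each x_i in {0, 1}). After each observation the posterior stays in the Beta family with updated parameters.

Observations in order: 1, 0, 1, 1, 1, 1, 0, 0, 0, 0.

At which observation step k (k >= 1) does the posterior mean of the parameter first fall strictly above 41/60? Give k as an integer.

obs 1: x=1 → posterior Beta(3, 2)
obs 2: x=0 → posterior Beta(3, 3)
obs 3: x=1 → posterior Beta(4, 3)
obs 4: x=1 → posterior Beta(5, 3)
obs 5: x=1 → posterior Beta(6, 3)
obs 6: x=1 → posterior Beta(7, 3)
obs 7: x=0 → posterior Beta(7, 4)
obs 8: x=0 → posterior Beta(7, 5)
obs 9: x=0 → posterior Beta(7, 6)
obs 10: x=0 → posterior Beta(7, 7)

k = 6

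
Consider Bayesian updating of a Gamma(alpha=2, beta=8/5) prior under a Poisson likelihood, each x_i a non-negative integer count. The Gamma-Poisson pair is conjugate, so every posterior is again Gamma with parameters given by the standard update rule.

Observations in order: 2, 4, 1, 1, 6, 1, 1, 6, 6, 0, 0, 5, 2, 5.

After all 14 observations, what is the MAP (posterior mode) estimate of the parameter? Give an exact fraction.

205/78

obs 1: x=2 → posterior Gamma(4, 13/5)
obs 2: x=4 → posterior Gamma(8, 18/5)
obs 3: x=1 → posterior Gamma(9, 23/5)
obs 4: x=1 → posterior Gamma(10, 28/5)
obs 5: x=6 → posterior Gamma(16, 33/5)
obs 6: x=1 → posterior Gamma(17, 38/5)
obs 7: x=1 → posterior Gamma(18, 43/5)
obs 8: x=6 → posterior Gamma(24, 48/5)
obs 9: x=6 → posterior Gamma(30, 53/5)
obs 10: x=0 → posterior Gamma(30, 58/5)
obs 11: x=0 → posterior Gamma(30, 63/5)
obs 12: x=5 → posterior Gamma(35, 68/5)
obs 13: x=2 → posterior Gamma(37, 73/5)
obs 14: x=5 → posterior Gamma(42, 78/5)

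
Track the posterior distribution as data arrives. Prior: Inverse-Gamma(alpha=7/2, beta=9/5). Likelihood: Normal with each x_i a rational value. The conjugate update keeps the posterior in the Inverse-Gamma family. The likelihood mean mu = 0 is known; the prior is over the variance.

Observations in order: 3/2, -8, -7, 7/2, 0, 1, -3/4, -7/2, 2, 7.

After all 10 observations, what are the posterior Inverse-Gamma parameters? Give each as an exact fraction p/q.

obs 1: x=3/2 → posterior Inverse-Gamma(4, 117/40)
obs 2: x=-8 → posterior Inverse-Gamma(9/2, 1397/40)
obs 3: x=-7 → posterior Inverse-Gamma(5, 2377/40)
obs 4: x=7/2 → posterior Inverse-Gamma(11/2, 1311/20)
obs 5: x=0 → posterior Inverse-Gamma(6, 1311/20)
obs 6: x=1 → posterior Inverse-Gamma(13/2, 1321/20)
obs 7: x=-3/4 → posterior Inverse-Gamma(7, 10613/160)
obs 8: x=-7/2 → posterior Inverse-Gamma(15/2, 11593/160)
obs 9: x=2 → posterior Inverse-Gamma(8, 11913/160)
obs 10: x=7 → posterior Inverse-Gamma(17/2, 15833/160)

alpha=17/2, beta=15833/160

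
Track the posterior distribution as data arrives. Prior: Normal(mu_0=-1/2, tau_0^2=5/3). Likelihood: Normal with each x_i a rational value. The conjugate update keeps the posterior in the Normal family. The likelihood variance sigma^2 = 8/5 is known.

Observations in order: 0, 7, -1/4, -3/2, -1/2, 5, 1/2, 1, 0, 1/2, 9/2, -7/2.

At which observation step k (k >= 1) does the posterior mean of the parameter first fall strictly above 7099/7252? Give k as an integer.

obs 1: x=0 → posterior Normal(-12/49, 40/49)
obs 2: x=7 → posterior Normal(163/74, 20/37)
obs 3: x=-1/4 → posterior Normal(19/12, 40/99)
obs 4: x=-3/2 → posterior Normal(477/496, 10/31)
obs 5: x=-1/2 → posterior Normal(427/596, 40/149)
obs 6: x=5 → posterior Normal(309/232, 20/87)
obs 7: x=1/2 → posterior Normal(977/796, 40/199)
obs 8: x=1 → posterior Normal(1077/896, 5/28)
obs 9: x=0 → posterior Normal(359/332, 40/249)
obs 10: x=1/2 → posterior Normal(1127/1096, 20/137)
obs 11: x=9/2 → posterior Normal(1577/1196, 40/299)
obs 12: x=-7/2 → posterior Normal(409/432, 10/81)

k = 2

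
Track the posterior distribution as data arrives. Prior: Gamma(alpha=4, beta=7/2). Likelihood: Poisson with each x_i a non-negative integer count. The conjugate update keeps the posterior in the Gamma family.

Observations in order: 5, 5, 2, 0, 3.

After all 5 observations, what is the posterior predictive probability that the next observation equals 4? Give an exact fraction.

1472686203820532161058462480/13569980418174090907801371961

obs 1: x=5 → posterior Gamma(9, 9/2)
obs 2: x=5 → posterior Gamma(14, 11/2)
obs 3: x=2 → posterior Gamma(16, 13/2)
obs 4: x=0 → posterior Gamma(16, 15/2)
obs 5: x=3 → posterior Gamma(19, 17/2)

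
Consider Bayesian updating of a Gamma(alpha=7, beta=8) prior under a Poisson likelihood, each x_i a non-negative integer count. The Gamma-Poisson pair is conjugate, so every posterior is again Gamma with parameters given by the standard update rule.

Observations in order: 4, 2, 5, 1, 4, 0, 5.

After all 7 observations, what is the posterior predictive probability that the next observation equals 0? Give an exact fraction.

852226929923929274082183837890625/5192296858534827628530496329220096

obs 1: x=4 → posterior Gamma(11, 9)
obs 2: x=2 → posterior Gamma(13, 10)
obs 3: x=5 → posterior Gamma(18, 11)
obs 4: x=1 → posterior Gamma(19, 12)
obs 5: x=4 → posterior Gamma(23, 13)
obs 6: x=0 → posterior Gamma(23, 14)
obs 7: x=5 → posterior Gamma(28, 15)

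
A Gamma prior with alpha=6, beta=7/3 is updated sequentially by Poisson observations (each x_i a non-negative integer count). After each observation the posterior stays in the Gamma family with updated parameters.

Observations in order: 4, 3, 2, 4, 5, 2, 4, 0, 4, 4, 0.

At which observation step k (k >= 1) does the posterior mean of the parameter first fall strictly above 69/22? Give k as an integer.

obs 1: x=4 → posterior Gamma(10, 10/3)
obs 2: x=3 → posterior Gamma(13, 13/3)
obs 3: x=2 → posterior Gamma(15, 16/3)
obs 4: x=4 → posterior Gamma(19, 19/3)
obs 5: x=5 → posterior Gamma(24, 22/3)
obs 6: x=2 → posterior Gamma(26, 25/3)
obs 7: x=4 → posterior Gamma(30, 28/3)
obs 8: x=0 → posterior Gamma(30, 31/3)
obs 9: x=4 → posterior Gamma(34, 34/3)
obs 10: x=4 → posterior Gamma(38, 37/3)
obs 11: x=0 → posterior Gamma(38, 40/3)

k = 5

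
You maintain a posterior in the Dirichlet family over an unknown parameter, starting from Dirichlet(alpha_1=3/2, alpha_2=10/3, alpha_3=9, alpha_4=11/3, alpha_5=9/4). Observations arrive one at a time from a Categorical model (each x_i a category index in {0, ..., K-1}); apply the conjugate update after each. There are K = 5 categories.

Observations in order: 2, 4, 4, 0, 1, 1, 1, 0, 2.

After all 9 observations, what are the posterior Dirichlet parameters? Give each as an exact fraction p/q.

obs 1: x=2 → posterior Dirichlet(3/2, 10/3, 10, 11/3, 9/4)
obs 2: x=4 → posterior Dirichlet(3/2, 10/3, 10, 11/3, 13/4)
obs 3: x=4 → posterior Dirichlet(3/2, 10/3, 10, 11/3, 17/4)
obs 4: x=0 → posterior Dirichlet(5/2, 10/3, 10, 11/3, 17/4)
obs 5: x=1 → posterior Dirichlet(5/2, 13/3, 10, 11/3, 17/4)
obs 6: x=1 → posterior Dirichlet(5/2, 16/3, 10, 11/3, 17/4)
obs 7: x=1 → posterior Dirichlet(5/2, 19/3, 10, 11/3, 17/4)
obs 8: x=0 → posterior Dirichlet(7/2, 19/3, 10, 11/3, 17/4)
obs 9: x=2 → posterior Dirichlet(7/2, 19/3, 11, 11/3, 17/4)

alpha_1=7/2, alpha_2=19/3, alpha_3=11, alpha_4=11/3, alpha_5=17/4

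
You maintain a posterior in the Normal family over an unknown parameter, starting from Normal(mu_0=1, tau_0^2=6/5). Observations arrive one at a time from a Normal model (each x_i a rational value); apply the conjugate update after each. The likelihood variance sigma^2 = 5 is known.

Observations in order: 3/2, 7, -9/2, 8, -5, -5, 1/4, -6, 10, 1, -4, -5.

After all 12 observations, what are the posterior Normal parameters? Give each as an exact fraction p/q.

mu_0=29/194, tau_0^2=30/97

obs 1: x=3/2 → posterior Normal(34/31, 30/31)
obs 2: x=7 → posterior Normal(76/37, 30/37)
obs 3: x=-9/2 → posterior Normal(49/43, 30/43)
obs 4: x=8 → posterior Normal(97/49, 30/49)
obs 5: x=-5 → posterior Normal(67/55, 6/11)
obs 6: x=-5 → posterior Normal(37/61, 30/61)
obs 7: x=1/4 → posterior Normal(77/134, 30/67)
obs 8: x=-6 → posterior Normal(5/146, 30/73)
obs 9: x=10 → posterior Normal(125/158, 30/79)
obs 10: x=1 → posterior Normal(137/170, 6/17)
obs 11: x=-4 → posterior Normal(89/182, 30/91)
obs 12: x=-5 → posterior Normal(29/194, 30/97)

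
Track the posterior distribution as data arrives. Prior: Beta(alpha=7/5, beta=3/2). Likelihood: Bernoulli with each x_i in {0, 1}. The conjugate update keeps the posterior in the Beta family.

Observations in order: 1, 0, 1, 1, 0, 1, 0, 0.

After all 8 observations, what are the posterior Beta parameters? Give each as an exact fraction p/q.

alpha=27/5, beta=11/2

obs 1: x=1 → posterior Beta(12/5, 3/2)
obs 2: x=0 → posterior Beta(12/5, 5/2)
obs 3: x=1 → posterior Beta(17/5, 5/2)
obs 4: x=1 → posterior Beta(22/5, 5/2)
obs 5: x=0 → posterior Beta(22/5, 7/2)
obs 6: x=1 → posterior Beta(27/5, 7/2)
obs 7: x=0 → posterior Beta(27/5, 9/2)
obs 8: x=0 → posterior Beta(27/5, 11/2)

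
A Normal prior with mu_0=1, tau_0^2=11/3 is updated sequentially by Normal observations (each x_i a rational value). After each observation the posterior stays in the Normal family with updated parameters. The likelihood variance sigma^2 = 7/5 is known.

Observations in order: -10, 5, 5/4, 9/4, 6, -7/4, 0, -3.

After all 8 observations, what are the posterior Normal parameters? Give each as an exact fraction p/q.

mu_0=29/1844, tau_0^2=77/461

obs 1: x=-10 → posterior Normal(-529/76, 77/76)
obs 2: x=5 → posterior Normal(-254/131, 77/131)
obs 3: x=5/4 → posterior Normal(-247/248, 77/186)
obs 4: x=9/4 → posterior Normal(-123/482, 77/241)
obs 5: x=6 → posterior Normal(537/592, 77/296)
obs 6: x=-7/4 → posterior Normal(53/108, 77/351)
obs 7: x=0 → posterior Normal(689/1624, 11/58)
obs 8: x=-3 → posterior Normal(29/1844, 77/461)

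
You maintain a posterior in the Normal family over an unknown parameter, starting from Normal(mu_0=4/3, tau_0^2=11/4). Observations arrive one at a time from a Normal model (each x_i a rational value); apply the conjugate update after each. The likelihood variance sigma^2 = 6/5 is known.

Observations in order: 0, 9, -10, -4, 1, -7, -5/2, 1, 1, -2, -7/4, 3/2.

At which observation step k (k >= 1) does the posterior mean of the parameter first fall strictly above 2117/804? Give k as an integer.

k = 2

obs 1: x=0 → posterior Normal(32/79, 66/79)
obs 2: x=9 → posterior Normal(527/134, 33/67)
obs 3: x=-10 → posterior Normal(-23/189, 22/63)
obs 4: x=-4 → posterior Normal(-243/244, 33/122)
obs 5: x=1 → posterior Normal(-188/299, 66/299)
obs 6: x=-7 → posterior Normal(-191/118, 11/59)
obs 7: x=-5/2 → posterior Normal(-1421/818, 66/409)
obs 8: x=1 → posterior Normal(-1311/928, 33/232)
obs 9: x=1 → posterior Normal(-1201/1038, 22/173)
obs 10: x=-2 → posterior Normal(-203/164, 33/287)
obs 11: x=-7/4 → posterior Normal(-3227/2516, 66/629)
obs 12: x=3/2 → posterior Normal(-2897/2736, 11/114)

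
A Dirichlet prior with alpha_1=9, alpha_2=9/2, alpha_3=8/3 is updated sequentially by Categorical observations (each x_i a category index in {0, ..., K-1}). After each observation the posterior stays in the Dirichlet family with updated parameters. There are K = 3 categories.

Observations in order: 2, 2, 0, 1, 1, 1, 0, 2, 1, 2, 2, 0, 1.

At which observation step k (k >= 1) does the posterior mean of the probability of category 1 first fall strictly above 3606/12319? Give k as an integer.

k = 5

obs 1: x=2 → posterior Dirichlet(9, 9/2, 11/3)
obs 2: x=2 → posterior Dirichlet(9, 9/2, 14/3)
obs 3: x=0 → posterior Dirichlet(10, 9/2, 14/3)
obs 4: x=1 → posterior Dirichlet(10, 11/2, 14/3)
obs 5: x=1 → posterior Dirichlet(10, 13/2, 14/3)
obs 6: x=1 → posterior Dirichlet(10, 15/2, 14/3)
obs 7: x=0 → posterior Dirichlet(11, 15/2, 14/3)
obs 8: x=2 → posterior Dirichlet(11, 15/2, 17/3)
obs 9: x=1 → posterior Dirichlet(11, 17/2, 17/3)
obs 10: x=2 → posterior Dirichlet(11, 17/2, 20/3)
obs 11: x=2 → posterior Dirichlet(11, 17/2, 23/3)
obs 12: x=0 → posterior Dirichlet(12, 17/2, 23/3)
obs 13: x=1 → posterior Dirichlet(12, 19/2, 23/3)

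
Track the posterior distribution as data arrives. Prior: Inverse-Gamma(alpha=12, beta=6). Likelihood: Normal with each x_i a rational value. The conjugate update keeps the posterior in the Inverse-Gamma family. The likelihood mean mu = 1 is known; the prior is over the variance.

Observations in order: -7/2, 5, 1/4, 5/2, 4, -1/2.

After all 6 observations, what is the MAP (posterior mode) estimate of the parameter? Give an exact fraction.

997/512

obs 1: x=-7/2 → posterior Inverse-Gamma(25/2, 129/8)
obs 2: x=5 → posterior Inverse-Gamma(13, 193/8)
obs 3: x=1/4 → posterior Inverse-Gamma(27/2, 781/32)
obs 4: x=5/2 → posterior Inverse-Gamma(14, 817/32)
obs 5: x=4 → posterior Inverse-Gamma(29/2, 961/32)
obs 6: x=-1/2 → posterior Inverse-Gamma(15, 997/32)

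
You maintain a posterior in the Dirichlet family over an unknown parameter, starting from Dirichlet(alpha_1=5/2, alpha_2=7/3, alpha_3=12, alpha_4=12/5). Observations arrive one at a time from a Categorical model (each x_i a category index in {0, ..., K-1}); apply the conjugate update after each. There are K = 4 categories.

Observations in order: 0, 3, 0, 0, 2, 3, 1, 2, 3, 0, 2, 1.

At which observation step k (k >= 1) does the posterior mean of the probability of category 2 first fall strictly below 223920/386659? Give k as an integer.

k = 2

obs 1: x=0 → posterior Dirichlet(7/2, 7/3, 12, 12/5)
obs 2: x=3 → posterior Dirichlet(7/2, 7/3, 12, 17/5)
obs 3: x=0 → posterior Dirichlet(9/2, 7/3, 12, 17/5)
obs 4: x=0 → posterior Dirichlet(11/2, 7/3, 12, 17/5)
obs 5: x=2 → posterior Dirichlet(11/2, 7/3, 13, 17/5)
obs 6: x=3 → posterior Dirichlet(11/2, 7/3, 13, 22/5)
obs 7: x=1 → posterior Dirichlet(11/2, 10/3, 13, 22/5)
obs 8: x=2 → posterior Dirichlet(11/2, 10/3, 14, 22/5)
obs 9: x=3 → posterior Dirichlet(11/2, 10/3, 14, 27/5)
obs 10: x=0 → posterior Dirichlet(13/2, 10/3, 14, 27/5)
obs 11: x=2 → posterior Dirichlet(13/2, 10/3, 15, 27/5)
obs 12: x=1 → posterior Dirichlet(13/2, 13/3, 15, 27/5)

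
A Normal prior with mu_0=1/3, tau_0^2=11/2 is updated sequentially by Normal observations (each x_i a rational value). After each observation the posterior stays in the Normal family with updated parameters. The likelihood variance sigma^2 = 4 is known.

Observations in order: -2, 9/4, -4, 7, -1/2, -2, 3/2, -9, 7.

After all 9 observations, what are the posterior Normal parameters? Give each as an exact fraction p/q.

obs 1: x=-2 → posterior Normal(-58/57, 44/19)
obs 2: x=9/4 → posterior Normal(13/72, 22/15)
obs 3: x=-4 → posterior Normal(-463/492, 44/41)
obs 4: x=7 → posterior Normal(461/624, 11/13)
obs 5: x=-1/2 → posterior Normal(395/756, 44/63)
obs 6: x=-2 → posterior Normal(131/888, 22/37)
obs 7: x=3/2 → posterior Normal(329/1020, 44/85)
obs 8: x=-9 → posterior Normal(-859/1152, 11/24)
obs 9: x=7 → posterior Normal(65/1284, 44/107)

mu_0=65/1284, tau_0^2=44/107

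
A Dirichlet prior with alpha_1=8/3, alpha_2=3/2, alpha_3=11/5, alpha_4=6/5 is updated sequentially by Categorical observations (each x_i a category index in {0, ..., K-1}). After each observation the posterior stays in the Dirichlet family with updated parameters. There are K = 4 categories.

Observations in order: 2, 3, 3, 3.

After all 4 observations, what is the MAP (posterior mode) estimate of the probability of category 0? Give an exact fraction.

obs 1: x=2 → posterior Dirichlet(8/3, 3/2, 16/5, 6/5)
obs 2: x=3 → posterior Dirichlet(8/3, 3/2, 16/5, 11/5)
obs 3: x=3 → posterior Dirichlet(8/3, 3/2, 16/5, 16/5)
obs 4: x=3 → posterior Dirichlet(8/3, 3/2, 16/5, 21/5)

50/227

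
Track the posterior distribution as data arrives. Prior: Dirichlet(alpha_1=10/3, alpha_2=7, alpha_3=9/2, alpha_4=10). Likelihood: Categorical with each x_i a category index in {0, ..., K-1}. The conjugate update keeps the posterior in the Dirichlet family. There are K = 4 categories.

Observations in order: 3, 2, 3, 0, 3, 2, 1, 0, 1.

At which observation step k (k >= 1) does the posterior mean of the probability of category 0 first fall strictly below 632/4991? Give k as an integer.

obs 1: x=3 → posterior Dirichlet(10/3, 7, 9/2, 11)
obs 2: x=2 → posterior Dirichlet(10/3, 7, 11/2, 11)
obs 3: x=3 → posterior Dirichlet(10/3, 7, 11/2, 12)
obs 4: x=0 → posterior Dirichlet(13/3, 7, 11/2, 12)
obs 5: x=3 → posterior Dirichlet(13/3, 7, 11/2, 13)
obs 6: x=2 → posterior Dirichlet(13/3, 7, 13/2, 13)
obs 7: x=1 → posterior Dirichlet(13/3, 8, 13/2, 13)
obs 8: x=0 → posterior Dirichlet(16/3, 8, 13/2, 13)
obs 9: x=1 → posterior Dirichlet(16/3, 9, 13/2, 13)

k = 2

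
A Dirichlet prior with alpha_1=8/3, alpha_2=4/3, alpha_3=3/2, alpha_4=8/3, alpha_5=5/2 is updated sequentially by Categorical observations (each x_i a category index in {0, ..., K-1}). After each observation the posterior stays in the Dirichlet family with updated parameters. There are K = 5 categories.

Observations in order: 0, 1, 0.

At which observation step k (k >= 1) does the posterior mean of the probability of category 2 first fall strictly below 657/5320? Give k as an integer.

k = 2

obs 1: x=0 → posterior Dirichlet(11/3, 4/3, 3/2, 8/3, 5/2)
obs 2: x=1 → posterior Dirichlet(11/3, 7/3, 3/2, 8/3, 5/2)
obs 3: x=0 → posterior Dirichlet(14/3, 7/3, 3/2, 8/3, 5/2)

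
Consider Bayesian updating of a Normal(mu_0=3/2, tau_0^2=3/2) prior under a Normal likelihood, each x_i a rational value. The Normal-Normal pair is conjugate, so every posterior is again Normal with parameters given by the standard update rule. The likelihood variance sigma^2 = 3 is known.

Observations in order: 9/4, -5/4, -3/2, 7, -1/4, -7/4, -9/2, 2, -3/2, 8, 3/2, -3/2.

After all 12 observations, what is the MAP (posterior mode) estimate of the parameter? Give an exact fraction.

obs 1: x=9/4 → posterior Normal(7/4, 1)
obs 2: x=-5/4 → posterior Normal(1, 3/4)
obs 3: x=-3/2 → posterior Normal(1/2, 3/5)
obs 4: x=7 → posterior Normal(19/12, 1/2)
obs 5: x=-1/4 → posterior Normal(37/28, 3/7)
obs 6: x=-7/4 → posterior Normal(15/16, 3/8)
obs 7: x=-9/2 → posterior Normal(1/3, 1/3)
obs 8: x=2 → posterior Normal(1/2, 3/10)
obs 9: x=-3/2 → posterior Normal(7/22, 3/11)
obs 10: x=8 → posterior Normal(23/24, 1/4)
obs 11: x=3/2 → posterior Normal(1, 3/13)
obs 12: x=-3/2 → posterior Normal(23/28, 3/14)

23/28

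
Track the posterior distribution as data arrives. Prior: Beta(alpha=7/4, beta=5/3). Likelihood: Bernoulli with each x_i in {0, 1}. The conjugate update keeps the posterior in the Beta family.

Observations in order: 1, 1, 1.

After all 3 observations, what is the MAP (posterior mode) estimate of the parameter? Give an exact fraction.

obs 1: x=1 → posterior Beta(11/4, 5/3)
obs 2: x=1 → posterior Beta(15/4, 5/3)
obs 3: x=1 → posterior Beta(19/4, 5/3)

45/53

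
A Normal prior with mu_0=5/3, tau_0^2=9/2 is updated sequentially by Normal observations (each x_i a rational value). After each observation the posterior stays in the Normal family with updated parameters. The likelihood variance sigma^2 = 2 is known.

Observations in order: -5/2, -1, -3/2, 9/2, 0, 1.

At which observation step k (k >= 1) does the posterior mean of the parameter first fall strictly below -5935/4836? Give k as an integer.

k = 3

obs 1: x=-5/2 → posterior Normal(-95/78, 18/13)
obs 2: x=-1 → posterior Normal(-149/132, 9/11)
obs 3: x=-3/2 → posterior Normal(-115/93, 18/31)
obs 4: x=9/2 → posterior Normal(13/240, 9/20)
obs 5: x=0 → posterior Normal(13/294, 18/49)
obs 6: x=1 → posterior Normal(67/348, 9/29)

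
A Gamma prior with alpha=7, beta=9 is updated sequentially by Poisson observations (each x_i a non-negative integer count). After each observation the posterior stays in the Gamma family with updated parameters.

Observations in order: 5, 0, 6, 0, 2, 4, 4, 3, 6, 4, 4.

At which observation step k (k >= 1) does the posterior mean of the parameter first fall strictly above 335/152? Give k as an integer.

obs 1: x=5 → posterior Gamma(12, 10)
obs 2: x=0 → posterior Gamma(12, 11)
obs 3: x=6 → posterior Gamma(18, 12)
obs 4: x=0 → posterior Gamma(18, 13)
obs 5: x=2 → posterior Gamma(20, 14)
obs 6: x=4 → posterior Gamma(24, 15)
obs 7: x=4 → posterior Gamma(28, 16)
obs 8: x=3 → posterior Gamma(31, 17)
obs 9: x=6 → posterior Gamma(37, 18)
obs 10: x=4 → posterior Gamma(41, 19)
obs 11: x=4 → posterior Gamma(45, 20)

k = 11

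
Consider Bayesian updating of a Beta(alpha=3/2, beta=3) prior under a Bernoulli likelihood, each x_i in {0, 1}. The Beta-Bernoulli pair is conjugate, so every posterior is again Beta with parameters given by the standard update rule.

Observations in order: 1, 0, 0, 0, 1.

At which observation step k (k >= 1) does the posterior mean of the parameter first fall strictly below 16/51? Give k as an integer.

k = 4

obs 1: x=1 → posterior Beta(5/2, 3)
obs 2: x=0 → posterior Beta(5/2, 4)
obs 3: x=0 → posterior Beta(5/2, 5)
obs 4: x=0 → posterior Beta(5/2, 6)
obs 5: x=1 → posterior Beta(7/2, 6)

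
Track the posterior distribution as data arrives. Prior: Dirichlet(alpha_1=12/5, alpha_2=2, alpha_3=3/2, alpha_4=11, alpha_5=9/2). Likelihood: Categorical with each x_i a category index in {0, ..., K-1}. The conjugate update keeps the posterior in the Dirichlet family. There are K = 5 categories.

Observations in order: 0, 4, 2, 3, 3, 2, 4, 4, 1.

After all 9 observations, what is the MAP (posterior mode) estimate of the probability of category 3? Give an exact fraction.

60/127

obs 1: x=0 → posterior Dirichlet(17/5, 2, 3/2, 11, 9/2)
obs 2: x=4 → posterior Dirichlet(17/5, 2, 3/2, 11, 11/2)
obs 3: x=2 → posterior Dirichlet(17/5, 2, 5/2, 11, 11/2)
obs 4: x=3 → posterior Dirichlet(17/5, 2, 5/2, 12, 11/2)
obs 5: x=3 → posterior Dirichlet(17/5, 2, 5/2, 13, 11/2)
obs 6: x=2 → posterior Dirichlet(17/5, 2, 7/2, 13, 11/2)
obs 7: x=4 → posterior Dirichlet(17/5, 2, 7/2, 13, 13/2)
obs 8: x=4 → posterior Dirichlet(17/5, 2, 7/2, 13, 15/2)
obs 9: x=1 → posterior Dirichlet(17/5, 3, 7/2, 13, 15/2)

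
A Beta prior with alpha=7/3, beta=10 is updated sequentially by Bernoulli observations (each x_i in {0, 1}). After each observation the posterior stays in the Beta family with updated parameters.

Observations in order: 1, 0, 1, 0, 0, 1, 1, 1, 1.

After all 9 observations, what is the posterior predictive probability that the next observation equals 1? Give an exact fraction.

obs 1: x=1 → posterior Beta(10/3, 10)
obs 2: x=0 → posterior Beta(10/3, 11)
obs 3: x=1 → posterior Beta(13/3, 11)
obs 4: x=0 → posterior Beta(13/3, 12)
obs 5: x=0 → posterior Beta(13/3, 13)
obs 6: x=1 → posterior Beta(16/3, 13)
obs 7: x=1 → posterior Beta(19/3, 13)
obs 8: x=1 → posterior Beta(22/3, 13)
obs 9: x=1 → posterior Beta(25/3, 13)

25/64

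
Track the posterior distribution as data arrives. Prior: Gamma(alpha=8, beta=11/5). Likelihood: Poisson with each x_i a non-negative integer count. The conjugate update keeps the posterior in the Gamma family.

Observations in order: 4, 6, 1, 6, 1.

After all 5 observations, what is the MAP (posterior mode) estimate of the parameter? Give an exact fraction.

obs 1: x=4 → posterior Gamma(12, 16/5)
obs 2: x=6 → posterior Gamma(18, 21/5)
obs 3: x=1 → posterior Gamma(19, 26/5)
obs 4: x=6 → posterior Gamma(25, 31/5)
obs 5: x=1 → posterior Gamma(26, 36/5)

125/36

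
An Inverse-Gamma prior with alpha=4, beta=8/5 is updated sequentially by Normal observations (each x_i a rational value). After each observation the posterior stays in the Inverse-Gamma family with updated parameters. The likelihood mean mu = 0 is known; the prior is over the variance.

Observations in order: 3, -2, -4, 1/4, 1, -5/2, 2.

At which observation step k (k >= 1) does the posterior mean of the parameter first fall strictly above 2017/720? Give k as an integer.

obs 1: x=3 → posterior Inverse-Gamma(9/2, 61/10)
obs 2: x=-2 → posterior Inverse-Gamma(5, 81/10)
obs 3: x=-4 → posterior Inverse-Gamma(11/2, 161/10)
obs 4: x=1/4 → posterior Inverse-Gamma(6, 2581/160)
obs 5: x=1 → posterior Inverse-Gamma(13/2, 2661/160)
obs 6: x=-5/2 → posterior Inverse-Gamma(7, 3161/160)
obs 7: x=2 → posterior Inverse-Gamma(15/2, 3481/160)

k = 3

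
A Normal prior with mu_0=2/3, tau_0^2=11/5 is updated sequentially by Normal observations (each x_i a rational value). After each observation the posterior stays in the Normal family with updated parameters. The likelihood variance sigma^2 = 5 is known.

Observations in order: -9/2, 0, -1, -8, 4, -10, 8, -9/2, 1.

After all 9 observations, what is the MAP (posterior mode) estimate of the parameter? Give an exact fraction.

obs 1: x=-9/2 → posterior Normal(-197/216, 55/36)
obs 2: x=0 → posterior Normal(-197/282, 55/47)
obs 3: x=-1 → posterior Normal(-263/348, 55/58)
obs 4: x=-8 → posterior Normal(-791/414, 55/69)
obs 5: x=4 → posterior Normal(-527/480, 11/16)
obs 6: x=-10 → posterior Normal(-1187/546, 55/91)
obs 7: x=8 → posterior Normal(-659/612, 55/102)
obs 8: x=-9/2 → posterior Normal(-478/339, 55/113)
obs 9: x=1 → posterior Normal(-445/372, 55/124)

-445/372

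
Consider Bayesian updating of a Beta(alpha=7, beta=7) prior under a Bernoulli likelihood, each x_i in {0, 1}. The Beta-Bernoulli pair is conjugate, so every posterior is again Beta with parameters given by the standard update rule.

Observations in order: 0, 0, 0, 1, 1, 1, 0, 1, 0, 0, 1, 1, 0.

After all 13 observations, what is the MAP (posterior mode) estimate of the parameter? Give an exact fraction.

obs 1: x=0 → posterior Beta(7, 8)
obs 2: x=0 → posterior Beta(7, 9)
obs 3: x=0 → posterior Beta(7, 10)
obs 4: x=1 → posterior Beta(8, 10)
obs 5: x=1 → posterior Beta(9, 10)
obs 6: x=1 → posterior Beta(10, 10)
obs 7: x=0 → posterior Beta(10, 11)
obs 8: x=1 → posterior Beta(11, 11)
obs 9: x=0 → posterior Beta(11, 12)
obs 10: x=0 → posterior Beta(11, 13)
obs 11: x=1 → posterior Beta(12, 13)
obs 12: x=1 → posterior Beta(13, 13)
obs 13: x=0 → posterior Beta(13, 14)

12/25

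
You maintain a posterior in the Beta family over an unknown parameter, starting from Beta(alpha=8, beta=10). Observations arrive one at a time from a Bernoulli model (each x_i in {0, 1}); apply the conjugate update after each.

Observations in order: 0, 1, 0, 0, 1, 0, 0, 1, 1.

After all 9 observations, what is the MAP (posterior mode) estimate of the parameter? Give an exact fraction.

11/25

obs 1: x=0 → posterior Beta(8, 11)
obs 2: x=1 → posterior Beta(9, 11)
obs 3: x=0 → posterior Beta(9, 12)
obs 4: x=0 → posterior Beta(9, 13)
obs 5: x=1 → posterior Beta(10, 13)
obs 6: x=0 → posterior Beta(10, 14)
obs 7: x=0 → posterior Beta(10, 15)
obs 8: x=1 → posterior Beta(11, 15)
obs 9: x=1 → posterior Beta(12, 15)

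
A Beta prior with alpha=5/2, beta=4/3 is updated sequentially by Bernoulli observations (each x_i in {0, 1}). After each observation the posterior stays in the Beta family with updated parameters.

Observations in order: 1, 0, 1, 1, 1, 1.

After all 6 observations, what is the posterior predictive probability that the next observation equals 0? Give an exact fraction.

obs 1: x=1 → posterior Beta(7/2, 4/3)
obs 2: x=0 → posterior Beta(7/2, 7/3)
obs 3: x=1 → posterior Beta(9/2, 7/3)
obs 4: x=1 → posterior Beta(11/2, 7/3)
obs 5: x=1 → posterior Beta(13/2, 7/3)
obs 6: x=1 → posterior Beta(15/2, 7/3)

14/59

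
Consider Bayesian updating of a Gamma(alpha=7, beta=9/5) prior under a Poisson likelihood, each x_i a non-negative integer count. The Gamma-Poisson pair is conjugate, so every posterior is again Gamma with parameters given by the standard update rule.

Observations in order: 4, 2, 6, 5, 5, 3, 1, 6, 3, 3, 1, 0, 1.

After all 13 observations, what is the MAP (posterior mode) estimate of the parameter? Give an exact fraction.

obs 1: x=4 → posterior Gamma(11, 14/5)
obs 2: x=2 → posterior Gamma(13, 19/5)
obs 3: x=6 → posterior Gamma(19, 24/5)
obs 4: x=5 → posterior Gamma(24, 29/5)
obs 5: x=5 → posterior Gamma(29, 34/5)
obs 6: x=3 → posterior Gamma(32, 39/5)
obs 7: x=1 → posterior Gamma(33, 44/5)
obs 8: x=6 → posterior Gamma(39, 49/5)
obs 9: x=3 → posterior Gamma(42, 54/5)
obs 10: x=3 → posterior Gamma(45, 59/5)
obs 11: x=1 → posterior Gamma(46, 64/5)
obs 12: x=0 → posterior Gamma(46, 69/5)
obs 13: x=1 → posterior Gamma(47, 74/5)

115/37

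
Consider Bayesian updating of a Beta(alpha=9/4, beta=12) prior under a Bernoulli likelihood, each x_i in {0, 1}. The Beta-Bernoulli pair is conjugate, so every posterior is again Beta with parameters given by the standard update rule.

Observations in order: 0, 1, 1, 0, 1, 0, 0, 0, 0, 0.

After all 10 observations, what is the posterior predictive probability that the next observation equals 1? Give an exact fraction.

21/97

obs 1: x=0 → posterior Beta(9/4, 13)
obs 2: x=1 → posterior Beta(13/4, 13)
obs 3: x=1 → posterior Beta(17/4, 13)
obs 4: x=0 → posterior Beta(17/4, 14)
obs 5: x=1 → posterior Beta(21/4, 14)
obs 6: x=0 → posterior Beta(21/4, 15)
obs 7: x=0 → posterior Beta(21/4, 16)
obs 8: x=0 → posterior Beta(21/4, 17)
obs 9: x=0 → posterior Beta(21/4, 18)
obs 10: x=0 → posterior Beta(21/4, 19)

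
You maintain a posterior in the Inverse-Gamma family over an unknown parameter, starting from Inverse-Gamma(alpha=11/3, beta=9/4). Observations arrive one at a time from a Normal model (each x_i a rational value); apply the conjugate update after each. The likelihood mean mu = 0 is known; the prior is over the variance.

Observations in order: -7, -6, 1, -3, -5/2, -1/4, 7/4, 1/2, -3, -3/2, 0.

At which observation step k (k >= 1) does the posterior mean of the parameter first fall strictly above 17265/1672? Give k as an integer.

k = 2

obs 1: x=-7 → posterior Inverse-Gamma(25/6, 107/4)
obs 2: x=-6 → posterior Inverse-Gamma(14/3, 179/4)
obs 3: x=1 → posterior Inverse-Gamma(31/6, 181/4)
obs 4: x=-3 → posterior Inverse-Gamma(17/3, 199/4)
obs 5: x=-5/2 → posterior Inverse-Gamma(37/6, 423/8)
obs 6: x=-1/4 → posterior Inverse-Gamma(20/3, 1693/32)
obs 7: x=7/4 → posterior Inverse-Gamma(43/6, 871/16)
obs 8: x=1/2 → posterior Inverse-Gamma(23/3, 873/16)
obs 9: x=-3 → posterior Inverse-Gamma(49/6, 945/16)
obs 10: x=-3/2 → posterior Inverse-Gamma(26/3, 963/16)
obs 11: x=0 → posterior Inverse-Gamma(55/6, 963/16)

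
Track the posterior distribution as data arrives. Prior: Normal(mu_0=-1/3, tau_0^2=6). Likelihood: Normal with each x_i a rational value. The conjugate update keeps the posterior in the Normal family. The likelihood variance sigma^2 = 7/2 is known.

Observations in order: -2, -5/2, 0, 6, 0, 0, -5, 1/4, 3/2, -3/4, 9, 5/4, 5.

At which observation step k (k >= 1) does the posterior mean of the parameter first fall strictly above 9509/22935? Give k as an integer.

k = 11

obs 1: x=-2 → posterior Normal(-79/57, 42/19)
obs 2: x=-5/2 → posterior Normal(-169/93, 42/31)
obs 3: x=0 → posterior Normal(-169/129, 42/43)
obs 4: x=6 → posterior Normal(47/165, 42/55)
obs 5: x=0 → posterior Normal(47/201, 42/67)
obs 6: x=0 → posterior Normal(47/237, 42/79)
obs 7: x=-5 → posterior Normal(-19/39, 6/13)
obs 8: x=1/4 → posterior Normal(-124/309, 42/103)
obs 9: x=3/2 → posterior Normal(-14/69, 42/115)
obs 10: x=-3/4 → posterior Normal(-97/381, 42/127)
obs 11: x=9 → posterior Normal(227/417, 42/139)
obs 12: x=5/4 → posterior Normal(272/453, 42/151)
obs 13: x=5 → posterior Normal(452/489, 42/163)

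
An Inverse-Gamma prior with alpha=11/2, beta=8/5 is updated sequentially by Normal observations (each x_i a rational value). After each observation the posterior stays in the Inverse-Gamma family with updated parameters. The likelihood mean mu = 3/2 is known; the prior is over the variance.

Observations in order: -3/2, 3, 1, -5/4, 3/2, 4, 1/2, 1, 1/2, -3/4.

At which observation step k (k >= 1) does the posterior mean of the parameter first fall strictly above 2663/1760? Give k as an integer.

obs 1: x=-3/2 → posterior Inverse-Gamma(6, 61/10)
obs 2: x=3 → posterior Inverse-Gamma(13/2, 289/40)
obs 3: x=1 → posterior Inverse-Gamma(7, 147/20)
obs 4: x=-5/4 → posterior Inverse-Gamma(15/2, 1781/160)
obs 5: x=3/2 → posterior Inverse-Gamma(8, 1781/160)
obs 6: x=4 → posterior Inverse-Gamma(17/2, 2281/160)
obs 7: x=1/2 → posterior Inverse-Gamma(9, 2361/160)
obs 8: x=1 → posterior Inverse-Gamma(19/2, 2381/160)
obs 9: x=1/2 → posterior Inverse-Gamma(10, 2461/160)
obs 10: x=-3/4 → posterior Inverse-Gamma(21/2, 1433/80)

k = 4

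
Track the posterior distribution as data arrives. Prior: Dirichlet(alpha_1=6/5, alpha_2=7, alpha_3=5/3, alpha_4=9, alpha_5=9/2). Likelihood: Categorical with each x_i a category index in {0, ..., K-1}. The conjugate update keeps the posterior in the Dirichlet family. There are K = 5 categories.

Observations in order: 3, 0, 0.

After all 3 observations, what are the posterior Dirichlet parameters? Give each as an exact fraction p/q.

alpha_1=16/5, alpha_2=7, alpha_3=5/3, alpha_4=10, alpha_5=9/2

obs 1: x=3 → posterior Dirichlet(6/5, 7, 5/3, 10, 9/2)
obs 2: x=0 → posterior Dirichlet(11/5, 7, 5/3, 10, 9/2)
obs 3: x=0 → posterior Dirichlet(16/5, 7, 5/3, 10, 9/2)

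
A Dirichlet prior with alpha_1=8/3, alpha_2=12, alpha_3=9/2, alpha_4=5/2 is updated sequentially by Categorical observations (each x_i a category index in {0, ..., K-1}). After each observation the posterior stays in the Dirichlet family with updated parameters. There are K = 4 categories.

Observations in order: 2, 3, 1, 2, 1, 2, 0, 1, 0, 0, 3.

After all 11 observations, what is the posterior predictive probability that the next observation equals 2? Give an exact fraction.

obs 1: x=2 → posterior Dirichlet(8/3, 12, 11/2, 5/2)
obs 2: x=3 → posterior Dirichlet(8/3, 12, 11/2, 7/2)
obs 3: x=1 → posterior Dirichlet(8/3, 13, 11/2, 7/2)
obs 4: x=2 → posterior Dirichlet(8/3, 13, 13/2, 7/2)
obs 5: x=1 → posterior Dirichlet(8/3, 14, 13/2, 7/2)
obs 6: x=2 → posterior Dirichlet(8/3, 14, 15/2, 7/2)
obs 7: x=0 → posterior Dirichlet(11/3, 14, 15/2, 7/2)
obs 8: x=1 → posterior Dirichlet(11/3, 15, 15/2, 7/2)
obs 9: x=0 → posterior Dirichlet(14/3, 15, 15/2, 7/2)
obs 10: x=0 → posterior Dirichlet(17/3, 15, 15/2, 7/2)
obs 11: x=3 → posterior Dirichlet(17/3, 15, 15/2, 9/2)

45/196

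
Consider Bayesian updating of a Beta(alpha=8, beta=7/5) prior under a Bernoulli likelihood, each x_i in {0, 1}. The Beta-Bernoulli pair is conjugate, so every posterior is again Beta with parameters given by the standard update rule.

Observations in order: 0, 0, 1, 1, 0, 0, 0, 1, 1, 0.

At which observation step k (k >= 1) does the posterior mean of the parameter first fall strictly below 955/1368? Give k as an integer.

obs 1: x=0 → posterior Beta(8, 12/5)
obs 2: x=0 → posterior Beta(8, 17/5)
obs 3: x=1 → posterior Beta(9, 17/5)
obs 4: x=1 → posterior Beta(10, 17/5)
obs 5: x=0 → posterior Beta(10, 22/5)
obs 6: x=0 → posterior Beta(10, 27/5)
obs 7: x=0 → posterior Beta(10, 32/5)
obs 8: x=1 → posterior Beta(11, 32/5)
obs 9: x=1 → posterior Beta(12, 32/5)
obs 10: x=0 → posterior Beta(12, 37/5)

k = 5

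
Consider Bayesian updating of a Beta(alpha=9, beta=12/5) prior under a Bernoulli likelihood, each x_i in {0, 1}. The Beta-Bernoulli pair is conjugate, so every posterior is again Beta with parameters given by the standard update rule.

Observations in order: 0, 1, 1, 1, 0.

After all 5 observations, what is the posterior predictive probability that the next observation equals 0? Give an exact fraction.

11/41

obs 1: x=0 → posterior Beta(9, 17/5)
obs 2: x=1 → posterior Beta(10, 17/5)
obs 3: x=1 → posterior Beta(11, 17/5)
obs 4: x=1 → posterior Beta(12, 17/5)
obs 5: x=0 → posterior Beta(12, 22/5)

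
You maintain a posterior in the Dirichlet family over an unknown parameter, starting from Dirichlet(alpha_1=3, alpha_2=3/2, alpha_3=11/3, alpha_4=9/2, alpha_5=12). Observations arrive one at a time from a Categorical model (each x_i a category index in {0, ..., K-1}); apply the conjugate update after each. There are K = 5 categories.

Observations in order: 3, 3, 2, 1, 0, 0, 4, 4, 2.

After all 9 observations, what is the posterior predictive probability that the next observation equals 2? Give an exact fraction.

17/101

obs 1: x=3 → posterior Dirichlet(3, 3/2, 11/3, 11/2, 12)
obs 2: x=3 → posterior Dirichlet(3, 3/2, 11/3, 13/2, 12)
obs 3: x=2 → posterior Dirichlet(3, 3/2, 14/3, 13/2, 12)
obs 4: x=1 → posterior Dirichlet(3, 5/2, 14/3, 13/2, 12)
obs 5: x=0 → posterior Dirichlet(4, 5/2, 14/3, 13/2, 12)
obs 6: x=0 → posterior Dirichlet(5, 5/2, 14/3, 13/2, 12)
obs 7: x=4 → posterior Dirichlet(5, 5/2, 14/3, 13/2, 13)
obs 8: x=4 → posterior Dirichlet(5, 5/2, 14/3, 13/2, 14)
obs 9: x=2 → posterior Dirichlet(5, 5/2, 17/3, 13/2, 14)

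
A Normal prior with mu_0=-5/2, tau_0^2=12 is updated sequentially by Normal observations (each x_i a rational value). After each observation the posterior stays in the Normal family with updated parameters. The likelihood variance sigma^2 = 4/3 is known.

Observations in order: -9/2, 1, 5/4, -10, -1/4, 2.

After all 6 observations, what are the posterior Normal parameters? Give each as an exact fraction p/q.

obs 1: x=-9/2 → posterior Normal(-43/10, 6/5)
obs 2: x=1 → posterior Normal(-34/19, 12/19)
obs 3: x=5/4 → posterior Normal(-13/16, 3/7)
obs 4: x=-10 → posterior Normal(-451/148, 12/37)
obs 5: x=-1/4 → posterior Normal(-5/2, 6/23)
obs 6: x=2 → posterior Normal(-97/55, 12/55)

mu_0=-97/55, tau_0^2=12/55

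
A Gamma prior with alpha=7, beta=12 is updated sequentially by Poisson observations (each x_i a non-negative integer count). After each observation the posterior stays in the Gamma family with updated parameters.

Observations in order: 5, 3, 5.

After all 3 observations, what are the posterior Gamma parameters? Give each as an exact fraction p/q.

obs 1: x=5 → posterior Gamma(12, 13)
obs 2: x=3 → posterior Gamma(15, 14)
obs 3: x=5 → posterior Gamma(20, 15)

alpha=20, beta=15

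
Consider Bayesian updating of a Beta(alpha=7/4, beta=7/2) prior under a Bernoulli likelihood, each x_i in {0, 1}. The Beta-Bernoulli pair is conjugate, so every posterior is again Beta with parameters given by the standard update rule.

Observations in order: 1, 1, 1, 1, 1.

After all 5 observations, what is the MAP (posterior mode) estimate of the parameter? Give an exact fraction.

obs 1: x=1 → posterior Beta(11/4, 7/2)
obs 2: x=1 → posterior Beta(15/4, 7/2)
obs 3: x=1 → posterior Beta(19/4, 7/2)
obs 4: x=1 → posterior Beta(23/4, 7/2)
obs 5: x=1 → posterior Beta(27/4, 7/2)

23/33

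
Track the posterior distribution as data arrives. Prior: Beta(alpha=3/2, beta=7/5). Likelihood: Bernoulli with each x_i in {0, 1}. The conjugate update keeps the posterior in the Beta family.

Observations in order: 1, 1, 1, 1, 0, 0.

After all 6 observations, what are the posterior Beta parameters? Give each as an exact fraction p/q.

obs 1: x=1 → posterior Beta(5/2, 7/5)
obs 2: x=1 → posterior Beta(7/2, 7/5)
obs 3: x=1 → posterior Beta(9/2, 7/5)
obs 4: x=1 → posterior Beta(11/2, 7/5)
obs 5: x=0 → posterior Beta(11/2, 12/5)
obs 6: x=0 → posterior Beta(11/2, 17/5)

alpha=11/2, beta=17/5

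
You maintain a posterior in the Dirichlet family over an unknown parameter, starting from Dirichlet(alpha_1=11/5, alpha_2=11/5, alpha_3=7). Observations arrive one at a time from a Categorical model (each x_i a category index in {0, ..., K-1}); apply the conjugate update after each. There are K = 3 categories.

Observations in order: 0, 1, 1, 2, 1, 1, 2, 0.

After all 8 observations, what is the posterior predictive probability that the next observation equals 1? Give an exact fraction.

31/97

obs 1: x=0 → posterior Dirichlet(16/5, 11/5, 7)
obs 2: x=1 → posterior Dirichlet(16/5, 16/5, 7)
obs 3: x=1 → posterior Dirichlet(16/5, 21/5, 7)
obs 4: x=2 → posterior Dirichlet(16/5, 21/5, 8)
obs 5: x=1 → posterior Dirichlet(16/5, 26/5, 8)
obs 6: x=1 → posterior Dirichlet(16/5, 31/5, 8)
obs 7: x=2 → posterior Dirichlet(16/5, 31/5, 9)
obs 8: x=0 → posterior Dirichlet(21/5, 31/5, 9)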